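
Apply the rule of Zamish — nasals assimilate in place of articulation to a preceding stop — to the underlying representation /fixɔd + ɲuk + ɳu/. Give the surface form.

/ɲ/ is a voiced palatal nasal. The preceding trigger /d/ is alveolar, so /ɲ/ must become alveolar as well.
Changing only its place to alveolar gives [n] — the voiced alveolar nasal.
The same rule applies at the second boundary: /ɳ/ → [ŋ] next to /k/.

[fixɔdnukŋu]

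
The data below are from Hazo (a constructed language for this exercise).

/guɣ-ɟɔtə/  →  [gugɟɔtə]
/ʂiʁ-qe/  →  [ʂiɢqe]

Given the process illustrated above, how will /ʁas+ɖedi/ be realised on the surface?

The data show regressive manner assimilation: /ɣ/ → [g] before /ɟ/; /ʁ/ → [ɢ] before /q/. In each pair only manner changes, matching the following consonant, while place and voice stay constant.
/s/ is a voiceless alveolar fricative. The following trigger /ɖ/ is a stop, so /s/ must become a stop as well.
The voiceless alveolar stop is [t], so /s/ → [t].

[ʁatɖedi]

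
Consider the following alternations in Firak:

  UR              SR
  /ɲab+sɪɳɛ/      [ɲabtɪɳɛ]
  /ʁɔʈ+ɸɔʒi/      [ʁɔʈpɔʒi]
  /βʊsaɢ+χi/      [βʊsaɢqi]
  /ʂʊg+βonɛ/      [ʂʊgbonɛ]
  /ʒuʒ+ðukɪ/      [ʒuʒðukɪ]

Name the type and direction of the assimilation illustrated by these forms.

progressive manner assimilation

The segment that alternates is /s/, which surfaces as [t] when adjacent to /b/.
/s/ is a fricative while /b/ is a stop; the output [t] is a stop, matching the trigger — so the feature that spreads is manner.
Place and voice are unchanged, so the assimilation is partial, not total.
The same holds elsewhere in the data: /ɸ/ → [p] after /ʈ/ (fricative → stop, matching a stop); /χ/ → [q] after /ɢ/ (fricative → stop, matching a stop); /β/ → [b] after /g/ (fricative → stop, matching a stop) — only manner changes, and always toward the preceding segment.
No alternation appears in [ʒuʒðukɪ]: there the adjacent consonants already agree in manner (/ð/ and /ʒ/ are both fricatives), so this form is consistent with the same rule.
Since the segment that changes follows the conditioning segment, the assimilation is progressive.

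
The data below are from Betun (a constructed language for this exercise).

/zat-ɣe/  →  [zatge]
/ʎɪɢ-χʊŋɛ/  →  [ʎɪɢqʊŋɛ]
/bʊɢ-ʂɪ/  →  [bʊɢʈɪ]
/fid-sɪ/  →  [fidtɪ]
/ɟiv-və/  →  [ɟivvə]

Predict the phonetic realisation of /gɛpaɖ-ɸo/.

The data show progressive manner assimilation: /ɣ/ → [g] after /t/; /χ/ → [q] after /ɢ/; /ʂ/ → [ʈ] after /ɢ/; /s/ → [t] after /d/. In each pair only manner changes, matching the preceding consonant, while place and voice stay constant.
Nothing changes in [ɟivvə]: there the adjacent consonants already agree in manner (/v/ and /v/ are both fricatives), so this form is consistent with the same rule.
/ɸ/ is a voiceless bilabial fricative. The preceding trigger /ɖ/ is a stop, so /ɸ/ must become a stop as well.
A voiceless bilabial stop is [p], so the surface segment is [p].

[gɛpaɖpo]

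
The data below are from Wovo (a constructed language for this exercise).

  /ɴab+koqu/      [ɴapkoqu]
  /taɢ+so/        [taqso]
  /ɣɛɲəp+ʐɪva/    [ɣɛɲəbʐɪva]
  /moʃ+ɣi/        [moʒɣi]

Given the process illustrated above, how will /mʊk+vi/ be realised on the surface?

[mʊgvi]

The data show regressive voicing assimilation: /b/ → [p] before /k/; /ɢ/ → [q] before /s/; /p/ → [b] before /ʐ/; /ʃ/ → [ʒ] before /ɣ/. In each pair only voicing changes, matching the following consonant, while place and manner stay constant.
/k/ is a voiceless velar stop. The following trigger /v/ is voiced, so /k/ must become voiced as well.
Changing only its voicing to voiced gives [g] — the voiced velar stop.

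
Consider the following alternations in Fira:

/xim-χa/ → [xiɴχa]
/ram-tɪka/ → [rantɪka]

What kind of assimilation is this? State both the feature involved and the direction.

regressive place assimilation

Underlying /m/ is realised as [ɴ] next to /χ/; /χ/ itself does not change.
/m/ is bilabial while /χ/ is uvular; the output [ɴ] is uvular, matching the trigger — so the feature that spreads is place.
Manner and voice are unchanged, so the assimilation is partial, not total.
Checking the remaining alternation: /m/ → [n] before /t/ (bilabial → alveolar, matching alveolar) — only place changes, and always toward the following segment.
Since the segment that changes precedes the conditioning segment, the assimilation is regressive.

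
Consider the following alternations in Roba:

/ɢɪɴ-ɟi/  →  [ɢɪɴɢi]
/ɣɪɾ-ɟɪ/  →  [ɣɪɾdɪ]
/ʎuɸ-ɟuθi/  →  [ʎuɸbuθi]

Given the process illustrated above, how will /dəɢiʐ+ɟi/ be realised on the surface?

The data show progressive place assimilation: /ɟ/ → [ɢ] after /ɴ/; /ɟ/ → [d] after /ɾ/; /ɟ/ → [b] after /ɸ/. In each pair only place changes, matching the preceding consonant, while manner and voice stay constant.
/ɟ/ is a voiced palatal stop. The preceding trigger /ʐ/ is retroflex, so /ɟ/ must become retroflex as well.
A voiced retroflex stop is [ɖ], so the surface segment is [ɖ].

[dəɢiʐɖi]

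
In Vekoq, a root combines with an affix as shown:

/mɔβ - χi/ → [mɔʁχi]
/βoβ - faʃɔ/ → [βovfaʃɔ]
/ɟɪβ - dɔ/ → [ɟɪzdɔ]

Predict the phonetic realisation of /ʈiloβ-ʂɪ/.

[ʈiloʐʂɪ]

The data show regressive place assimilation: /β/ → [ʁ] before /χ/; /β/ → [v] before /f/; /β/ → [z] before /d/. In each pair only place changes, matching the following consonant, while manner and voice stay constant.
/β/ is a voiced bilabial fricative. The following trigger /ʂ/ is retroflex, so /β/ must become retroflex as well.
A voiced retroflex fricative is [ʐ], so the surface segment is [ʐ].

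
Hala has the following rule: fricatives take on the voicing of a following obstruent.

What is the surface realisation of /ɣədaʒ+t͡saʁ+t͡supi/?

/ʒ/ is a voiced postalveolar fricative. The following trigger /t͡s/ is voiceless, so /ʒ/ must become voiceless as well.
A voiceless postalveolar fricative is [ʃ], so the surface segment is [ʃ].
The same rule applies at the second boundary: /ʁ/ → [χ] next to /t͡s/.

[ɣədaʃt͡saχt͡supi]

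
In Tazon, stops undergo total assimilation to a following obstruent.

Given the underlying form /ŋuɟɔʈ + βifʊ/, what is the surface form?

/ʈ/ is the segment targeted by the rule; it sits immediately before /β/, so it assimilates completely and surfaces as [β].

[ŋuɟɔββifʊ]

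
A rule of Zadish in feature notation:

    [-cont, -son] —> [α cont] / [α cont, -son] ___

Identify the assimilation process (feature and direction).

progressive manner assimilation

The shared variable α links the value of [cont] on the target to that of the neighbouring obstruent. [cont] distinguishes stops from fricatives — a manner-of-articulation feature — so this is manner assimilation.
Since the environment is written before the underscore, the trigger precedes the target; the direction is progressive.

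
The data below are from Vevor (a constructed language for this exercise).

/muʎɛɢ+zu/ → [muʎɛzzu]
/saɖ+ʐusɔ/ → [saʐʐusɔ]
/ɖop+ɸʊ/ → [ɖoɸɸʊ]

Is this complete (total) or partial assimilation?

Underlying /ɢ/ is realised as [z] next to /z/; /z/ itself does not change.
The output [z] is identical to the trigger /z/ — every feature (place, manner, voicing) has been copied — so this is total assimilation.
The other forms behave the same way: /ɖ/ → [ʐ] before /ʐ/; /p/ → [ɸ] before /ɸ/ — in each case the output is a copy of the following consonant.

total assimilation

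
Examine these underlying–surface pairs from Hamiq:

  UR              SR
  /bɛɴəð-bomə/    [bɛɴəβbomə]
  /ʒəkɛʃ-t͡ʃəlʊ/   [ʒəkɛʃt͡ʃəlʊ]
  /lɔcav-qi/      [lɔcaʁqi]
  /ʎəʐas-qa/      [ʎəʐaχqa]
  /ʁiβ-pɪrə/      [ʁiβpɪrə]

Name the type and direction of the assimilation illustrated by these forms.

Comparing underlying and surface forms, /ð/ → [β] is the alternation; the neighbouring /b/ is constant.
The change dental → bilabial matches the place of the following /b/, identifying this as place assimilation.
Manner and voice are unchanged, so the assimilation is partial, not total.
Checking the remaining alternations: /v/ → [ʁ] before /q/ (labiodental → uvular, matching uvular); /s/ → [χ] before /q/ (alveolar → uvular, matching uvular) — only place changes, and always toward the following segment.
No alternation appears in [ʒəkɛʃt͡ʃəlʊ], [ʁiβpɪrə]: there the adjacent consonants already agree in place (/ʃ/ and /t͡ʃ/ are both postalveolar; /β/ and /p/ are both bilabial), so these forms are consistent with the same rule.
The trigger is the following segment, so the direction is regressive (anticipatory).

regressive place assimilation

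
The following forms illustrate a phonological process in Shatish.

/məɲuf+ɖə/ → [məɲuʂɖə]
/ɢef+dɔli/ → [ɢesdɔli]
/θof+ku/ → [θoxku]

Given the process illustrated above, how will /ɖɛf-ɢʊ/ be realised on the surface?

The data show regressive place assimilation: /f/ → [ʂ] before /ɖ/; /f/ → [s] before /d/; /f/ → [x] before /k/. In each pair only place changes, matching the following consonant, while manner and voice stay constant.
The rule targets /f/ (voiceless labiodental fricative), which sits before the trigger /ɢ/ (uvular).
Changing only its place to uvular gives [χ] — the voiceless uvular fricative.

[ɖɛχɢʊ]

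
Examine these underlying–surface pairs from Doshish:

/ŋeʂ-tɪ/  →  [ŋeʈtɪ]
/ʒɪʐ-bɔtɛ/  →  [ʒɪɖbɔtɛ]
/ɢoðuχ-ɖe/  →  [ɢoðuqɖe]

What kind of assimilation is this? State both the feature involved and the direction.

regressive manner assimilation

Comparing underlying and surface forms, /ʂ/ → [ʈ] is the alternation; the neighbouring /t/ is constant.
The change fricative → stop matches the manner of the following /t/, identifying this as manner assimilation.
Place and voice are unchanged, so the assimilation is partial, not total.
The other alternating forms pattern the same way: /ʐ/ → [ɖ] before /b/ (fricative → stop, matching a stop); /χ/ → [q] before /ɖ/ (fricative → stop, matching a stop) — only manner changes, and always toward the following segment.
Since the segment that changes precedes the conditioning segment, the assimilation is regressive.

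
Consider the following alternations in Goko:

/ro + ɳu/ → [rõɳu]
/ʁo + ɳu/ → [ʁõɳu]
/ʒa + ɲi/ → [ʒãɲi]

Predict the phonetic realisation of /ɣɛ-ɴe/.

[ɣɛ̃ɴe]

The data show regressive nasality assimilation (vowel nasalisation): /o/ → [õ] before /ɳ/; /a/ → [ã] before /ɲ/ — a vowel is nasalised by an immediately following nasal consonant.
The vowel /ɛ/ is adjacent to the following nasal /ɴ/, so it acquires [+nasal] and surfaces as [ɛ̃].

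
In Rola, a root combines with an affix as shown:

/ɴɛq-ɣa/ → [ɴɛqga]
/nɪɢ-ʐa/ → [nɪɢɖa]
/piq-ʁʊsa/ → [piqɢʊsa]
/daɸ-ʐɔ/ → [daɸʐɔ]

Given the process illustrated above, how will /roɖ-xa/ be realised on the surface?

The data show progressive manner assimilation: /ɣ/ → [g] after /q/; /ʐ/ → [ɖ] after /ɢ/; /ʁ/ → [ɢ] after /q/. In each pair only manner changes, matching the preceding consonant, while place and voice stay constant.
Nothing changes in [daɸʐɔ]: there the adjacent consonants already agree in manner (/ʐ/ and /ɸ/ are both fricatives), so this form is consistent with the same rule.
The rule targets /x/ (voiceless velar fricative), which sits after the trigger /ɖ/ (stop).
The voiceless velar stop is [k], so /x/ → [k].

[roɖka]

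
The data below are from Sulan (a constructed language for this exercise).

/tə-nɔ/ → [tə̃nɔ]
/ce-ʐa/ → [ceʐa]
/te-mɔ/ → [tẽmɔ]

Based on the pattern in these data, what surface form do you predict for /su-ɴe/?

The data show regressive nasality assimilation (vowel nasalisation): /ə/ → [ə̃] before /n/; /e/ → [ẽ] before /m/ — a vowel is nasalised by an immediately following nasal consonant.
No change occurs in [ceʐa] because the vowel at the boundary is adjacent to an oral consonant, not a nasal (/e/ next to /ʐ/).
The vowel /u/ is adjacent to the following nasal /ɴ/, so it acquires [+nasal] and surfaces as [ũ].

[sũɴe]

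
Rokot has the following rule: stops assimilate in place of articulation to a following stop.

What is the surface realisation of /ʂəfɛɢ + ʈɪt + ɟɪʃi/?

The rule targets /ɢ/ (voiced uvular stop), which sits before the trigger /ʈ/ (retroflex).
A voiced retroflex stop is [ɖ], so the surface segment is [ɖ].
The same rule applies at the second boundary: /t/ → [c] next to /ɟ/.

[ʂəfɛɖʈɪcɟɪʃi]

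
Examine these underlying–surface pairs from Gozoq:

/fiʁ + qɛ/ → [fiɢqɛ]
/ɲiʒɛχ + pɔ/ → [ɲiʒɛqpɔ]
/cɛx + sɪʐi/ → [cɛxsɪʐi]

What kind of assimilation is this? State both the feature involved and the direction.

Underlying /ʁ/ is realised as [ɢ] next to /q/; /q/ itself does not change.
The change fricative → stop matches the manner of the following /q/, identifying this as manner assimilation.
Place and voice are unchanged, so the assimilation is partial, not total.
The other alternating form patterns the same way: /χ/ → [q] before /p/ (fricative → stop, matching a stop) — only manner changes, and always toward the following segment.
Nothing changes in [cɛxsɪʐi]: there the adjacent consonants already agree in manner (/x/ and /s/ are both fricatives), so this form is consistent with the same rule.
The trigger is the following segment, so the direction is regressive (anticipatory).

regressive manner assimilation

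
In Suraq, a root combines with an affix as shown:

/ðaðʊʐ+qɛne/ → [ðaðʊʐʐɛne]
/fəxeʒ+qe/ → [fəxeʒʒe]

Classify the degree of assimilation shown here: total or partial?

The segment that alternates is /q/, which surfaces as [ʐ] when adjacent to /ʐ/.
The output [ʐ] is identical to the trigger /ʐ/ — every feature (place, manner, voicing) has been copied — so this is total assimilation.
The remaining alternation confirms this: /q/ → [ʒ] after /ʒ/ — in each case the output is a copy of the preceding consonant.

total assimilation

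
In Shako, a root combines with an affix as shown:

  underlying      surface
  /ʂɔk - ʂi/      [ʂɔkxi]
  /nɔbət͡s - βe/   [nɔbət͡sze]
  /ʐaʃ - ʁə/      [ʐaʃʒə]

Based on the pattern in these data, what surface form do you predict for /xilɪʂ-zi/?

The data show progressive place assimilation: /ʂ/ → [x] after /k/; /β/ → [z] after /t͡s/; /ʁ/ → [ʒ] after /ʃ/. In each pair only place changes, matching the preceding consonant, while manner and voice stay constant.
The rule targets /z/ (voiced alveolar fricative), which sits after the trigger /ʂ/ (retroflex).
A voiced retroflex fricative is [ʐ], so the surface segment is [ʐ].

[xilɪʂʐi]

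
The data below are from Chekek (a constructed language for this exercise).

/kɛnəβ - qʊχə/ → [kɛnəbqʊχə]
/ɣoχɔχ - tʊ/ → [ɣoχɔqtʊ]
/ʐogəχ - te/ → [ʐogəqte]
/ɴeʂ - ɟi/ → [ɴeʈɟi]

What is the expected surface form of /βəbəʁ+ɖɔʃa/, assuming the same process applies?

[βəbəɢɖɔʃa]

The data show regressive manner assimilation: /β/ → [b] before /q/; /χ/ → [q] before /t/; /ʂ/ → [ʈ] before /ɟ/. In each pair only manner changes, matching the following consonant, while place and voice stay constant.
The rule targets /ʁ/ (voiced uvular fricative), which sits before the trigger /ɖ/ (stop).
The voiced uvular stop is [ɢ], so /ʁ/ → [ɢ].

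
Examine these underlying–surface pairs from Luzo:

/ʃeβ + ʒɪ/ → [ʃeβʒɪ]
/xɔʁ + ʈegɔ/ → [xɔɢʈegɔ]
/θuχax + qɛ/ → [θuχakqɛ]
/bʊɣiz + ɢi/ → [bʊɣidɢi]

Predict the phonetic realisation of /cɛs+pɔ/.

The data show regressive manner assimilation: /ʁ/ → [ɢ] before /ʈ/; /x/ → [k] before /q/; /z/ → [d] before /ɢ/. In each pair only manner changes, matching the following consonant, while place and voice stay constant.
Nothing changes in [ʃeβʒɪ]: there the adjacent consonants already agree in manner (/β/ and /ʒ/ are both fricatives), so this form is consistent with the same rule.
/s/ is a voiceless alveolar fricative. The following trigger /p/ is a stop, so /s/ must become a stop as well.
A voiceless alveolar stop is [t], so the surface segment is [t].

[cɛtpɔ]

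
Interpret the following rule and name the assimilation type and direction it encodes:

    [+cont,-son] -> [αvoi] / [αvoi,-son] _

The shared variable α links the value of [voi] on the target to the same value on the neighbouring segment, so voicing is the feature that assimilates.
The conditioning segment sits to the left of the focus bar, meaning the trigger precedes the segment that changes — progressive assimilation.

progressive voicing assimilation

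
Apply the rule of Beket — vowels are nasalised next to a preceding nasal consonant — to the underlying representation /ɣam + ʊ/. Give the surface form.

[ɣamʊ̃]

/ʊ/ sits next to the nasal /m/ and is therefore nasalised to [ʊ̃].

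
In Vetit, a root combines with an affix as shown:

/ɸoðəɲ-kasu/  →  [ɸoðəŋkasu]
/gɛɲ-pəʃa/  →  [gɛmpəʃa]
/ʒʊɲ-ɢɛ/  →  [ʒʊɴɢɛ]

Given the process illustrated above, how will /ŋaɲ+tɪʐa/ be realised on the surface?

[ŋantɪʐa]

The data show regressive place assimilation: /ɲ/ → [ŋ] before /k/; /ɲ/ → [m] before /p/; /ɲ/ → [ɴ] before /ɢ/. In each pair only place changes, matching the following consonant, while manner and voice stay constant.
/ɲ/ is a voiced palatal nasal. The following trigger /t/ is alveolar, so /ɲ/ must become alveolar as well.
The voiced alveolar nasal is [n], so /ɲ/ → [n].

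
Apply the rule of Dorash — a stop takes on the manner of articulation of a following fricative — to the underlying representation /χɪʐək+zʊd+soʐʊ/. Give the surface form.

/k/ is a voiceless velar stop. The following trigger /z/ is a fricative, so /k/ must become a fricative as well.
The voiceless velar fricative is [x], so /k/ → [x].
The same rule applies at the second boundary: /d/ → [z] next to /s/.

[χɪʐəxzʊzsoʐʊ]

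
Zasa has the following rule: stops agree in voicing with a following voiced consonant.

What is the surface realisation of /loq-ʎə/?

[loɢʎə]

/q/ is a voiceless uvular stop. The following trigger /ʎ/ is voiced, so /q/ must become voiced as well.
The voiced uvular stop is [ɢ], so /q/ → [ɢ].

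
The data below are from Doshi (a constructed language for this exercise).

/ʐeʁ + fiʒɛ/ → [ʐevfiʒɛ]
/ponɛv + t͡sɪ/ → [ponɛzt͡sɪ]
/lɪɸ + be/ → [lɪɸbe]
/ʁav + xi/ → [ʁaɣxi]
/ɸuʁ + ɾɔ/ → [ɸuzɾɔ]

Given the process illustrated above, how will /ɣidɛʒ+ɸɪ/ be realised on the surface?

[ɣidɛβɸɪ]

The data show regressive place assimilation: /ʁ/ → [v] before /f/; /v/ → [z] before /t͡s/; /v/ → [ɣ] before /x/; /ʁ/ → [z] before /ɾ/. In each pair only place changes, matching the following consonant, while manner and voice stay constant.
No alternation appears in [lɪɸbe]: there the adjacent consonants already agree in place (/ɸ/ and /b/ are both bilabial), so this form is consistent with the same rule.
The rule targets /ʒ/ (voiced postalveolar fricative), which sits before the trigger /ɸ/ (bilabial).
The voiced bilabial fricative is [β], so /ʒ/ → [β].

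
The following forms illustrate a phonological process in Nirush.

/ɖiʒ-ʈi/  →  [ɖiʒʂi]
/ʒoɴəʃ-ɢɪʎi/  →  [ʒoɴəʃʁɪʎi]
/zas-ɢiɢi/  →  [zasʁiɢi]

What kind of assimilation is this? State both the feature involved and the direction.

progressive manner assimilation

Underlying /ʈ/ is realised as [ʂ] next to /ʒ/; /ʒ/ itself does not change.
/ʈ/ is a stop while /ʒ/ is a fricative; the output [ʂ] is a fricative, matching the trigger — so the feature that spreads is manner.
Place and voice are unchanged, so the assimilation is partial, not total.
The same holds elsewhere in the data: /ɢ/ → [ʁ] after /ʃ/ (stop → fricative, matching a fricative); /ɢ/ → [ʁ] after /s/ (stop → fricative, matching a fricative) — only manner changes, and always toward the preceding segment.
The trigger is the preceding segment, so the direction is progressive (perseverative).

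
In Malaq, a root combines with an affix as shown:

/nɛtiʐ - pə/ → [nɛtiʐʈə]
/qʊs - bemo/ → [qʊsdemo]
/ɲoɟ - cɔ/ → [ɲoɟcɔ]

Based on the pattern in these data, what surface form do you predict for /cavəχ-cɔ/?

[cavəχqɔ]

The data show progressive place assimilation: /p/ → [ʈ] after /ʐ/; /b/ → [d] after /s/. In each pair only place changes, matching the preceding consonant, while manner and voice stay constant.
No alternation appears in [ɲoɟcɔ]: there the adjacent consonants already agree in place (/c/ and /ɟ/ are both palatal), so this form is consistent with the same rule.
The rule targets /c/ (voiceless palatal stop), which sits after the trigger /χ/ (uvular).
A voiceless uvular stop is [q], so the surface segment is [q].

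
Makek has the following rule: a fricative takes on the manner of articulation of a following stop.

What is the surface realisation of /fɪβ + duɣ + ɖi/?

[fɪbdugɖi]

/β/ is a voiced bilabial fricative. The following trigger /d/ is a stop, so /β/ must become a stop as well.
The voiced bilabial stop is [b], so /β/ → [b].
The same rule applies at the second boundary: /ɣ/ → [g] next to /ɖ/.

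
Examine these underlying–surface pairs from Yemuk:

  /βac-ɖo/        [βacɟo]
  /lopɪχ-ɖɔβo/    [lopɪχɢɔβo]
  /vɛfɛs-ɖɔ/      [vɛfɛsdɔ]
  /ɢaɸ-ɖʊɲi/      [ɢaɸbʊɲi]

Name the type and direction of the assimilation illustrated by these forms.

Underlying /ɖ/ is realised as [ɟ] next to /c/; /c/ itself does not change.
/ɖ/ is retroflex while /c/ is palatal; the output [ɟ] is palatal, matching the trigger — so the feature that spreads is place.
Manner and voice are unchanged, so the assimilation is partial, not total.
The other alternating forms pattern the same way: /ɖ/ → [ɢ] after /χ/ (retroflex → uvular, matching uvular); /ɖ/ → [d] after /s/ (retroflex → alveolar, matching alveolar); /ɖ/ → [b] after /ɸ/ (retroflex → bilabial, matching bilabial) — only place changes, and always toward the preceding segment.
Since the segment that changes follows the conditioning segment, the assimilation is progressive.

progressive place assimilation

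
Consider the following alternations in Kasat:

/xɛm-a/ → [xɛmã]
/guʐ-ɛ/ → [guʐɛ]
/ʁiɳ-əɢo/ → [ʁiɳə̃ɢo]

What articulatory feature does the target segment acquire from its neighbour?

nasality

The vowel /a/ surfaces as nasalised [ã] next to the preceding nasal /m/ — it has acquired the [+nasal] feature of its neighbour.
Likewise in the remaining data: /ə/ → [ə̃] after /ɳ/ — each time a vowel is nasalised next to a preceding nasal.
No change occurs in [guʐɛ] because the vowel at the boundary is adjacent to an oral consonant, not a nasal (/ɛ/ next to /ʐ/).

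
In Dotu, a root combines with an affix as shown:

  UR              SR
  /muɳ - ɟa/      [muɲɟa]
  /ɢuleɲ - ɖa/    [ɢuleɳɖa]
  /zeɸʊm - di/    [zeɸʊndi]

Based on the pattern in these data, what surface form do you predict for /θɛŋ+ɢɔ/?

[θɛɴɢɔ]

The data show regressive place assimilation: /ɳ/ → [ɲ] before /ɟ/; /ɲ/ → [ɳ] before /ɖ/; /m/ → [n] before /d/. In each pair only place changes, matching the following consonant, while manner and voice stay constant.
/ŋ/ is a voiced velar nasal. The following trigger /ɢ/ is uvular, so /ŋ/ must become uvular as well.
Changing only its place to uvular gives [ɴ] — the voiced uvular nasal.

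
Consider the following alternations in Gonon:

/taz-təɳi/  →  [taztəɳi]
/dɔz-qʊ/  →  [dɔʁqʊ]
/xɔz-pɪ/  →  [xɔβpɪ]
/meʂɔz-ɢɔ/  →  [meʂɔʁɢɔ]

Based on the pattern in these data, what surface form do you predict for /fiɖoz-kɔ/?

[fiɖoɣkɔ]

The data show regressive place assimilation: /z/ → [ʁ] before /q/; /z/ → [β] before /p/; /z/ → [ʁ] before /ɢ/. In each pair only place changes, matching the following consonant, while manner and voice stay constant.
Nothing changes in [taztəɳi]: there the adjacent consonants already agree in place (/z/ and /t/ are both alveolar), so this form is consistent with the same rule.
/z/ is a voiced alveolar fricative. The following trigger /k/ is velar, so /z/ must become velar as well.
A voiced velar fricative is [ɣ], so the surface segment is [ɣ].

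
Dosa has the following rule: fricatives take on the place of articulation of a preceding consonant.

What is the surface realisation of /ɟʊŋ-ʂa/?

The rule targets /ʂ/ (voiceless retroflex fricative), which sits after the trigger /ŋ/ (velar).
A voiceless velar fricative is [x], so the surface segment is [x].

[ɟʊŋxa]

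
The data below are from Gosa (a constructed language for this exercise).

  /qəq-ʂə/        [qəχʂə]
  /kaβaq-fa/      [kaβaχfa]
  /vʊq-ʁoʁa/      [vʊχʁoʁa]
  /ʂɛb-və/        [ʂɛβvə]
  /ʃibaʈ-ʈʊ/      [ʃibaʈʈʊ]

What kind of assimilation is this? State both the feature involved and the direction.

Underlying /q/ is realised as [χ] next to /ʂ/; /ʂ/ itself does not change.
/q/ is a stop while /ʂ/ is a fricative; the output [χ] is a fricative, matching the trigger — so the feature that spreads is manner.
Place and voice are unchanged, so the assimilation is partial, not total.
The same holds elsewhere in the data: /q/ → [χ] before /f/ (stop → fricative, matching a fricative); /q/ → [χ] before /ʁ/ (stop → fricative, matching a fricative); /b/ → [β] before /v/ (stop → fricative, matching a fricative) — only manner changes, and always toward the following segment.
No alternation appears in [ʃibaʈʈʊ]: there the adjacent consonants already agree in manner (/ʈ/ and /ʈ/ are both stops), so this form is consistent with the same rule.
The trigger is the following segment, so the direction is regressive (anticipatory).

regressive manner assimilation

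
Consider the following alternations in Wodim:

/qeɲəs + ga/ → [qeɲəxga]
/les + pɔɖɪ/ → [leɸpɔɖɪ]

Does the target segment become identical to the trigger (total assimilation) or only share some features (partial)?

Underlying /s/ is realised as [x] next to /g/; /g/ itself does not change.
/s/ is alveolar while /g/ is velar; the output [x] is velar, matching the trigger — so the feature that spreads is place.
Manner and voice are unchanged, so the assimilation is partial, not total.
The same holds elsewhere in the data: /s/ → [ɸ] before /p/ (alveolar → bilabial, matching bilabial) — only place changes, and always toward the following segment.

partial assimilation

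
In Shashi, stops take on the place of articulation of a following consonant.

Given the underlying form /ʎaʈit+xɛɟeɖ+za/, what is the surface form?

/t/ is a voiceless alveolar stop. The following trigger /x/ is velar, so /t/ must become velar as well.
Changing only its place to velar gives [k] — the voiceless velar stop.
The same rule applies at the second boundary: /ɖ/ → [d] next to /z/.

[ʎaʈikxɛɟedza]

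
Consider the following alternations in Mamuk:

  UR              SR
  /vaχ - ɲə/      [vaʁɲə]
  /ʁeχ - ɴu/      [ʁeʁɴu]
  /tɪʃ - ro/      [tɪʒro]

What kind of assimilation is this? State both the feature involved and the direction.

regressive voicing assimilation

The segment that alternates is /χ/, which surfaces as [ʁ] when adjacent to /ɲ/.
The change voiceless → voiced matches the voicing of the following /ɲ/, identifying this as voicing assimilation.
Place and manner are unchanged, so the assimilation is partial, not total.
The same holds elsewhere in the data: /χ/ → [ʁ] before /ɴ/ (voiceless → voiced, matching voiced); /ʃ/ → [ʒ] before /r/ (voiceless → voiced, matching voiced) — only voicing changes, and always toward the following segment.
Since the segment that changes precedes the conditioning segment, the assimilation is regressive.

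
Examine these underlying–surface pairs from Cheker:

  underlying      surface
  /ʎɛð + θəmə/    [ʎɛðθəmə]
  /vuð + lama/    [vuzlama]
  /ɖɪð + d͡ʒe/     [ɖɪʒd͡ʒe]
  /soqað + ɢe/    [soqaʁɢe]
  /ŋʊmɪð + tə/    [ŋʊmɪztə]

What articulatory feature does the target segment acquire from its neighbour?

place

The segment that alternates is /ð/, which surfaces as [z] when adjacent to /l/.
The change dental → alveolar matches the place of the following /l/, identifying this as place assimilation.
Checking the remaining alternations: /ð/ → [ʒ] before /d͡ʒ/ (dental → postalveolar, matching postalveolar); /ð/ → [ʁ] before /ɢ/ (dental → uvular, matching uvular); /ð/ → [z] before /t/ (dental → alveolar, matching alveolar) — only place changes, and always toward the following segment.
No alternation appears in [ʎɛðθəmə]: there the adjacent consonants already agree in place (/ð/ and /θ/ are both dental), so this form is consistent with the same rule.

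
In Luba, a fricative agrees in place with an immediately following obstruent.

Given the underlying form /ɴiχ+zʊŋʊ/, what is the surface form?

[ɴiszʊŋʊ]

/χ/ is a voiceless uvular fricative. The following trigger /z/ is alveolar, so /χ/ must become alveolar as well.
Changing only its place to alveolar gives [s] — the voiceless alveolar fricative.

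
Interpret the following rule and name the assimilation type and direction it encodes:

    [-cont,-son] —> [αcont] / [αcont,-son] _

The shared variable α links the value of [cont] on the target to that of the neighbouring obstruent. [cont] distinguishes stops from fricatives — a manner-of-articulation feature — so this is manner assimilation.
Since the environment is written before the underscore, the trigger precedes the target; the direction is progressive.

progressive manner assimilation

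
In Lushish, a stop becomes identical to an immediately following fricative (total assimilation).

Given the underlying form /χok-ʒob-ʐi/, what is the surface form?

/k/ is the segment targeted by the rule; it sits immediately before /ʒ/, so it assimilates completely and surfaces as [ʒ].
At the second juncture, /b/ likewise becomes [ʐ] adjacent to /ʐ/.

[χoʒʒoʐʐi]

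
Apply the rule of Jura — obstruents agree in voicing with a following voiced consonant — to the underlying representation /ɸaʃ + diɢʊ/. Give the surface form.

[ɸaʒdiɢʊ]

/ʃ/ is a voiceless postalveolar fricative. The following trigger /d/ is voiced, so /ʃ/ must become voiced as well.
The voiced postalveolar fricative is [ʒ], so /ʃ/ → [ʒ].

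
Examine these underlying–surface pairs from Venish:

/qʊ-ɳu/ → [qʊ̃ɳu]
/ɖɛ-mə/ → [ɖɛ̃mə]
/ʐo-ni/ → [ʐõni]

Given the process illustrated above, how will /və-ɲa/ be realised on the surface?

[və̃ɲa]

The data show regressive nasality assimilation (vowel nasalisation): /ʊ/ → [ʊ̃] before /ɳ/; /ɛ/ → [ɛ̃] before /m/; /o/ → [õ] before /n/ — a vowel is nasalised by an immediately following nasal consonant.
The vowel /ə/ is adjacent to the following nasal /ɲ/, so it acquires [+nasal] and surfaces as [ə̃].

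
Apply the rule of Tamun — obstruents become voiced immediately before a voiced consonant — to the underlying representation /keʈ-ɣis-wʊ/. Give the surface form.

The rule targets /ʈ/ (voiceless retroflex stop), which sits before the trigger /ɣ/ (voiced).
The voiced retroflex stop is [ɖ], so /ʈ/ → [ɖ].
The same rule applies at the second boundary: /s/ → [z] next to /w/.

[keɖɣizwʊ]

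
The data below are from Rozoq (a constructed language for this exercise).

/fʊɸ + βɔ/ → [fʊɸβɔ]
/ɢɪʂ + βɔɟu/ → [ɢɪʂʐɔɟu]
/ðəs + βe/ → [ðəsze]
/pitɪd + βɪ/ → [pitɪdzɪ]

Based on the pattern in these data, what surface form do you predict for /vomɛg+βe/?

The data show progressive place assimilation: /β/ → [ʐ] after /ʂ/; /β/ → [z] after /s/; /β/ → [z] after /d/. In each pair only place changes, matching the preceding consonant, while manner and voice stay constant.
Nothing changes in [fʊɸβɔ]: there the adjacent consonants already agree in place (/β/ and /ɸ/ are both bilabial), so this form is consistent with the same rule.
The rule targets /β/ (voiced bilabial fricative), which sits after the trigger /g/ (velar).
The voiced velar fricative is [ɣ], so /β/ → [ɣ].

[vomɛgɣe]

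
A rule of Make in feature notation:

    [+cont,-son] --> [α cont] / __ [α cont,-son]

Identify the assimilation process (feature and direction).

The rule copies [cont] (continuancy) from the environment onto the target fricatives; since [±cont] encodes the stop/fricative manner contrast, the assimilating dimension is manner.
Since the environment is written after the underscore, the trigger follows the target; the direction is regressive.

regressive manner assimilation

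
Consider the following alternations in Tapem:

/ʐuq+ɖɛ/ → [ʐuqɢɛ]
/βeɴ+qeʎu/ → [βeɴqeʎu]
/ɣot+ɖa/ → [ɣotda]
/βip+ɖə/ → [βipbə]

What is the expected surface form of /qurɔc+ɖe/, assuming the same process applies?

[qurɔcɟe]

The data show progressive place assimilation: /ɖ/ → [ɢ] after /q/; /ɖ/ → [d] after /t/; /ɖ/ → [b] after /p/. In each pair only place changes, matching the preceding consonant, while manner and voice stay constant.
No alternation appears in [βeɴqeʎu]: there the adjacent consonants already agree in place (/q/ and /ɴ/ are both uvular), so this form is consistent with the same rule.
The rule targets /ɖ/ (voiced retroflex stop), which sits after the trigger /c/ (palatal).
Changing only its place to palatal gives [ɟ] — the voiced palatal stop.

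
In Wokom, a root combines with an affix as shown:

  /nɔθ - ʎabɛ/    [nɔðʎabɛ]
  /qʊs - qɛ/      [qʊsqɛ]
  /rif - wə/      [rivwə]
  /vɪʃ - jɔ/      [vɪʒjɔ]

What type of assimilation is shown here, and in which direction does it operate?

The segment that alternates is /θ/, which surfaces as [ð] when adjacent to /ʎ/.
The change voiceless → voiced matches the voicing of the following /ʎ/, identifying this as voicing assimilation.
Place and manner are unchanged, so the assimilation is partial, not total.
The same holds elsewhere in the data: /f/ → [v] before /w/ (voiceless → voiced, matching voiced); /ʃ/ → [ʒ] before /j/ (voiceless → voiced, matching voiced) — only voicing changes, and always toward the following segment.
Nothing changes in [qʊsqɛ]: there the adjacent consonants already agree in voicing (/s/ and /q/ are both voiceless), so this form is consistent with the same rule.
Since the segment that changes precedes the conditioning segment, the assimilation is regressive.

regressive voicing assimilation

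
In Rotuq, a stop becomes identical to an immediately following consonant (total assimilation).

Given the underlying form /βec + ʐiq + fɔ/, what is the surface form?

/c/ is the segment targeted by the rule; it sits immediately before /ʐ/, so it assimilates completely and surfaces as [ʐ].
The same rule applies at the second boundary: /q/ → [f] next to /f/.

[βeʐʐiffɔ]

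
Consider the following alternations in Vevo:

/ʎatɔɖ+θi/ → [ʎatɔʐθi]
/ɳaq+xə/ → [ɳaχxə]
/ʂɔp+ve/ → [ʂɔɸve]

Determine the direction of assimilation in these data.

The segment that alternates is /ɖ/, which surfaces as [ʐ] when adjacent to /θ/.
/ɖ/ is a stop while /θ/ is a fricative; the output [ʐ] is a fricative, matching the trigger — so the feature that spreads is manner.
Checking the remaining alternations: /q/ → [χ] before /x/ (stop → fricative, matching a fricative); /p/ → [ɸ] before /v/ (stop → fricative, matching a fricative) — only manner changes, and always toward the following segment.
The trigger is the following segment, so the direction is regressive (anticipatory).

regressive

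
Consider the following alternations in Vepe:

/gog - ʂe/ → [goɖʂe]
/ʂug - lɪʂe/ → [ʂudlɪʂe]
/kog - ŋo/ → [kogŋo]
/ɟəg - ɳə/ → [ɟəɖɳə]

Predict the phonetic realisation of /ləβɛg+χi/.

The data show regressive place assimilation: /g/ → [ɖ] before /ʂ/; /g/ → [d] before /l/; /g/ → [ɖ] before /ɳ/. In each pair only place changes, matching the following consonant, while manner and voice stay constant.
No alternation appears in [kogŋo]: there the adjacent consonants already agree in place (/g/ and /ŋ/ are both velar), so this form is consistent with the same rule.
/g/ is a voiced velar stop. The following trigger /χ/ is uvular, so /g/ must become uvular as well.
Changing only its place to uvular gives [ɢ] — the voiced uvular stop.

[ləβɛɢχi]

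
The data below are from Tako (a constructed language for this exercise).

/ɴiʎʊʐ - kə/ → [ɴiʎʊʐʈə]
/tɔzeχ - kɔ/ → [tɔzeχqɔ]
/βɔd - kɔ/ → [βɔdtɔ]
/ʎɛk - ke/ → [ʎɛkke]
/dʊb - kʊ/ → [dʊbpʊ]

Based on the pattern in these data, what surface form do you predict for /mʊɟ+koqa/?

The data show progressive place assimilation: /k/ → [ʈ] after /ʐ/; /k/ → [q] after /χ/; /k/ → [t] after /d/; /k/ → [p] after /b/. In each pair only place changes, matching the preceding consonant, while manner and voice stay constant.
Nothing changes in [ʎɛkke]: there the adjacent consonants already agree in place (/k/ and /k/ are both velar), so this form is consistent with the same rule.
The rule targets /k/ (voiceless velar stop), which sits after the trigger /ɟ/ (palatal).
A voiceless palatal stop is [c], so the surface segment is [c].

[mʊɟcoqa]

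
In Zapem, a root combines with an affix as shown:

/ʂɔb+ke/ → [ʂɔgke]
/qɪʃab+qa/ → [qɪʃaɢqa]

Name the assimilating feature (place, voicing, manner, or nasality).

place

Underlying /b/ is realised as [g] next to /k/; /k/ itself does not change.
The change bilabial → velar matches the place of the following /k/, identifying this as place assimilation.
The same holds elsewhere in the data: /b/ → [ɢ] before /q/ (bilabial → uvular, matching uvular) — only place changes, and always toward the following segment.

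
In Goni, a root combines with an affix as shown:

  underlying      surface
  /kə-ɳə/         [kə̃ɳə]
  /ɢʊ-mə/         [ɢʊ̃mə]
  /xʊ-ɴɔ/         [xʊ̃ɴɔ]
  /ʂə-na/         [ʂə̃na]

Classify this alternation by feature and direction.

The vowel /ə/ surfaces as nasalised [ə̃] next to the following nasal /ɳ/ — it has acquired the [+nasal] feature of its neighbour.
The other forms show the same pattern: /ʊ/ → [ʊ̃] before /m/; /ʊ/ → [ʊ̃] before /ɴ/; /ə/ → [ə̃] before /n/ — each time a vowel is nasalised next to a following nasal.
Because the conditioning nasal is to the right of the vowel that changes, the process is regressive (anticipatory).

regressive nasality assimilation (vowel nasalisation)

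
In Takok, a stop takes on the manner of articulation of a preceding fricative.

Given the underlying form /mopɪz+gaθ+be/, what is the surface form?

/g/ is a voiced velar stop. The preceding trigger /z/ is a fricative, so /g/ must become a fricative as well.
A voiced velar fricative is [ɣ], so the surface segment is [ɣ].
At the second juncture, /b/ likewise becomes [β] adjacent to /θ/.

[mopɪzɣaθβe]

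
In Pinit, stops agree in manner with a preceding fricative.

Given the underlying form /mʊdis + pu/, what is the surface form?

The rule targets /p/ (voiceless bilabial stop), which sits after the trigger /s/ (fricative).
A voiceless bilabial fricative is [ɸ], so the surface segment is [ɸ].

[mʊdisɸu]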